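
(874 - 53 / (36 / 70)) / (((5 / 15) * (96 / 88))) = 152647 / 72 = 2120.10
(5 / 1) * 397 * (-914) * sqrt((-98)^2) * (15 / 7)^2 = -816430500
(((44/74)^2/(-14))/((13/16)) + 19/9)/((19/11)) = 25653683/21303009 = 1.20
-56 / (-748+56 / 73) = 1022 / 13637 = 0.07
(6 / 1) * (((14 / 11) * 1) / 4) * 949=19929 / 11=1811.73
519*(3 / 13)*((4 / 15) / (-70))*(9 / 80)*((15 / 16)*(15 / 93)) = -14013 / 1805440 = -0.01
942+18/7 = 6612/7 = 944.57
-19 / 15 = -1.27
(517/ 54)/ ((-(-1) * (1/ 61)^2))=1923757/ 54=35625.13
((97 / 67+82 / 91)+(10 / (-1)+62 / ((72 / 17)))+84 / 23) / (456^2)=53713693 / 1049726635776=0.00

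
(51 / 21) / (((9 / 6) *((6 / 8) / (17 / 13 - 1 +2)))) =1360 / 273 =4.98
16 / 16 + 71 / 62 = 133 / 62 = 2.15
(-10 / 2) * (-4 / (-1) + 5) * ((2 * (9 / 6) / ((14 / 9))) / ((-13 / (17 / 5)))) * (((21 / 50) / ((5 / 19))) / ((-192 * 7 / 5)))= -78489 / 582400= -0.13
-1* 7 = -7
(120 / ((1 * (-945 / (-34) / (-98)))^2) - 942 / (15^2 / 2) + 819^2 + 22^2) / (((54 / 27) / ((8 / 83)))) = 16347302188 / 504225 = 32420.65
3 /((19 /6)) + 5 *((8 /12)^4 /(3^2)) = 14642 /13851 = 1.06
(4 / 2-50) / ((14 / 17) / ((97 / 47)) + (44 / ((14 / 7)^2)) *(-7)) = 26384 / 42105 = 0.63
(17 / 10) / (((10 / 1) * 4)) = 17 / 400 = 0.04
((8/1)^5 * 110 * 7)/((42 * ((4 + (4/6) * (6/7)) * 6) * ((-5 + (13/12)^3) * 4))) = -9461760/6443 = -1468.53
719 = 719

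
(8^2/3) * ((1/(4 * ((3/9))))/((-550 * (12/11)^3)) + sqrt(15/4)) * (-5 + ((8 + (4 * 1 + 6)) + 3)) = -242/675 + 512 * sqrt(15)/3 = 660.63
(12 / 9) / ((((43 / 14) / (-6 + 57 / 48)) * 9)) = -0.23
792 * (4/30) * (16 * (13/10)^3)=2320032/625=3712.05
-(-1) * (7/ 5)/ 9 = 7/ 45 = 0.16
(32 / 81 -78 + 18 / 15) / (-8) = 3868 / 405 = 9.55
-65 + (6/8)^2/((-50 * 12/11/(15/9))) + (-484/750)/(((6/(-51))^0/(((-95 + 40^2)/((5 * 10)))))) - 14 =-23626013/240000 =-98.44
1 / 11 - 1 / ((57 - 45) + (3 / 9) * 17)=20 / 583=0.03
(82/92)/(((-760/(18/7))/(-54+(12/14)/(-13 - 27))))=2790747/17130400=0.16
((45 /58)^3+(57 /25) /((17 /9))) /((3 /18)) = 416461743 /41461300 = 10.04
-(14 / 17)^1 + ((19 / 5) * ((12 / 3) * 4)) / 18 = 1954 / 765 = 2.55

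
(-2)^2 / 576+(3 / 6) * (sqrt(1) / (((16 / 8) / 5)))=181 / 144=1.26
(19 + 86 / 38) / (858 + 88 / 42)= 4242 / 171589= 0.02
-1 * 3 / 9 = -1 / 3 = -0.33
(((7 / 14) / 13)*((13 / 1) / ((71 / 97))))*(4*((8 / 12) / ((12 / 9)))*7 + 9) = 2231 / 142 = 15.71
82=82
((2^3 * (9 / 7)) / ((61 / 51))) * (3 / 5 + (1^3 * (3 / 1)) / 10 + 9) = 181764 / 2135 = 85.14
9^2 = 81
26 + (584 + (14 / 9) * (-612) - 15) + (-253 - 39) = -649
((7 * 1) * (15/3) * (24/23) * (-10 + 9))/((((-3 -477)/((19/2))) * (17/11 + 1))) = 209/736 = 0.28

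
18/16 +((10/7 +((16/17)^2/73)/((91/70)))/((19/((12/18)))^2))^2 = 350160643985028860561/311253038717969871432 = 1.13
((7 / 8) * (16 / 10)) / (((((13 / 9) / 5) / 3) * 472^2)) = 189 / 2896192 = 0.00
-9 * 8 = -72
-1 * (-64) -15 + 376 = 425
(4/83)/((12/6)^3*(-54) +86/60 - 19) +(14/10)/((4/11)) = 86193017/22388420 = 3.85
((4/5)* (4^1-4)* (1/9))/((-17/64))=0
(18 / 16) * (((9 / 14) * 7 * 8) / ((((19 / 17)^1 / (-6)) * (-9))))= 459 / 19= 24.16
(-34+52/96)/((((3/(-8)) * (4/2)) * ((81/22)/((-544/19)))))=-4805152/13851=-346.92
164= 164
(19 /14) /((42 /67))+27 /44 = 4493 /1617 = 2.78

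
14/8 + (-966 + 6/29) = -111829/116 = -964.04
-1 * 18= -18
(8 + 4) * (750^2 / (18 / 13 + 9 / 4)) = 13000000 / 7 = 1857142.86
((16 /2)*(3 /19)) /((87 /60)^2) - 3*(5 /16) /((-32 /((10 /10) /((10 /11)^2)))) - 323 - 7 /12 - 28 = -172271113429 /490874880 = -350.95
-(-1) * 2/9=0.22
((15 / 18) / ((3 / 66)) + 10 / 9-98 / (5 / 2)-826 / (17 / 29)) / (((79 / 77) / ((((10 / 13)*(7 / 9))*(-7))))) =8248102478 / 1414179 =5832.43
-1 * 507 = -507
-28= -28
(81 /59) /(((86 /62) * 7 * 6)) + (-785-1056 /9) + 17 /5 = -478912157 /532770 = -898.91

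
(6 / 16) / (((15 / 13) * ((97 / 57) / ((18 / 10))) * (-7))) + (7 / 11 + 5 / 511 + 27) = 429912199 / 15578200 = 27.60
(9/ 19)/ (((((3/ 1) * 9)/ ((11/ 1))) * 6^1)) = 11/ 342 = 0.03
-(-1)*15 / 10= 3 / 2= 1.50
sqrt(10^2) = 10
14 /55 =0.25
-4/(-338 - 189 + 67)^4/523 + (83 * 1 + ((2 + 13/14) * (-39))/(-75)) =84.52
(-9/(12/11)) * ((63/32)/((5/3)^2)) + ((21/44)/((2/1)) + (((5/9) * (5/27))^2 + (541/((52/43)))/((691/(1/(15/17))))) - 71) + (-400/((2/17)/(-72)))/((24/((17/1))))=3236202237034866973/18671388278400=173324.14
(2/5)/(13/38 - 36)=-76/6775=-0.01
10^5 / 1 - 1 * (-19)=100019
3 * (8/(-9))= -8/3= -2.67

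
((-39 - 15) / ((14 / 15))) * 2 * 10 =-8100 / 7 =-1157.14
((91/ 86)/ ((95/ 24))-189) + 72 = -476853/ 4085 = -116.73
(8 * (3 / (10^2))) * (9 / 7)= 54 / 175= 0.31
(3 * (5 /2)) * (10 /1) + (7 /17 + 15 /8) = 10511 /136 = 77.29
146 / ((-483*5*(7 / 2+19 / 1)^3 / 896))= -149504 / 31438125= -0.00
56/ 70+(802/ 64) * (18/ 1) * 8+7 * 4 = 18333/ 10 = 1833.30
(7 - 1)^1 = 6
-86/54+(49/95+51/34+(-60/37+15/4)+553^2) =116092181209/379620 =305811.55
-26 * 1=-26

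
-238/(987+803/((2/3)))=-476/4383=-0.11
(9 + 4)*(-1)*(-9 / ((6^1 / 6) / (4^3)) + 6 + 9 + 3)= 7254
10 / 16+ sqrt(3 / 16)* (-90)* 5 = 5 / 8 - 225* sqrt(3) / 2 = -194.23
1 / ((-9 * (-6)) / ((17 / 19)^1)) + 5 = 5147 / 1026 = 5.02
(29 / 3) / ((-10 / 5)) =-29 / 6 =-4.83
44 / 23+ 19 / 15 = 1097 / 345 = 3.18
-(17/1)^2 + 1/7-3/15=-10117/35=-289.06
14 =14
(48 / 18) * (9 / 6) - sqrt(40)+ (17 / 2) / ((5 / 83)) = 1451 / 10 - 2 * sqrt(10) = 138.78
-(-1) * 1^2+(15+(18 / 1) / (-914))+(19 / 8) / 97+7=8158235 / 354632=23.00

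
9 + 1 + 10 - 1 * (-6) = 26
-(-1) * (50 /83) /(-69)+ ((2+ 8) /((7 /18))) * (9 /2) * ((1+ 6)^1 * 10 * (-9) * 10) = -4174983050 /5727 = -729000.01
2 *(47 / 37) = 94 / 37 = 2.54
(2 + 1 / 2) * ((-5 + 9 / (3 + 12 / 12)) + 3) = 5 / 8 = 0.62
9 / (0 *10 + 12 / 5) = 15 / 4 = 3.75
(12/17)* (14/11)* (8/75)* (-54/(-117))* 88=21504/5525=3.89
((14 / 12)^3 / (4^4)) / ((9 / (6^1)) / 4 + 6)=343 / 352512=0.00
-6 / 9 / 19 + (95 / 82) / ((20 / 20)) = 5251 / 4674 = 1.12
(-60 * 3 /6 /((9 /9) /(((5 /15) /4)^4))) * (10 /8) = -25 /13824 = -0.00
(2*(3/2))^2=9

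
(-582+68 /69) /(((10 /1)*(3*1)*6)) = -4009 /1242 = -3.23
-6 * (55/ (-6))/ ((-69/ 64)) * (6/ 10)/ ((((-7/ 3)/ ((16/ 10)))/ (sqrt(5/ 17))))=16896 * sqrt(85)/ 13685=11.38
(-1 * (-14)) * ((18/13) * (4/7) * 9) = 1296/13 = 99.69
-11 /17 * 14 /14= -11 /17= -0.65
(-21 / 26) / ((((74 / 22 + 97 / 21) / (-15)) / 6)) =218295 / 23972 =9.11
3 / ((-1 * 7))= -3 / 7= -0.43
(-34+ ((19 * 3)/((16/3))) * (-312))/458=-6737/916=-7.35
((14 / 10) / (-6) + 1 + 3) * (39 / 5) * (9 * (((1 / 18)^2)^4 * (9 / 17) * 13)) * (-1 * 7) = -133679 / 115641561600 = -0.00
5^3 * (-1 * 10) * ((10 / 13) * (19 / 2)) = -9134.62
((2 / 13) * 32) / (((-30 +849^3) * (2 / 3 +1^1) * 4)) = 16 / 13259133745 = 0.00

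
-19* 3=-57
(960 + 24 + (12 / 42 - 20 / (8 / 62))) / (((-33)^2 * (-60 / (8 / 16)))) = -43 / 6776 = -0.01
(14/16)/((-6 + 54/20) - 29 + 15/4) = -35/1142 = -0.03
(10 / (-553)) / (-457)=10 / 252721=0.00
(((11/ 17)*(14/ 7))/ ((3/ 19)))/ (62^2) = 209/ 98022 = 0.00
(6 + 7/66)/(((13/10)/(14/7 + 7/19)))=2325/209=11.12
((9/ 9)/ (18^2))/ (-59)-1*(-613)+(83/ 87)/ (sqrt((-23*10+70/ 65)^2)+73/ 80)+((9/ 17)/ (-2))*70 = 1339145919937319/ 2252654233452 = 594.47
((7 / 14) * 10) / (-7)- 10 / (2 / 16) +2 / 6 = -1688 / 21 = -80.38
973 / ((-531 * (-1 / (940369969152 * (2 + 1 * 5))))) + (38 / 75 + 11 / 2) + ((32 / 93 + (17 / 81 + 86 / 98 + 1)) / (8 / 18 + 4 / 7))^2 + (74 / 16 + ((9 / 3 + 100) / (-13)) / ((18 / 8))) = 3613390661152485577255792223 / 299571026227200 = 12061882975331.62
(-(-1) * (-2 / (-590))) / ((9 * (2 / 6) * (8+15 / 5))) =1 / 9735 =0.00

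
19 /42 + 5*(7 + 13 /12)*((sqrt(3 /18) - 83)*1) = -3337.63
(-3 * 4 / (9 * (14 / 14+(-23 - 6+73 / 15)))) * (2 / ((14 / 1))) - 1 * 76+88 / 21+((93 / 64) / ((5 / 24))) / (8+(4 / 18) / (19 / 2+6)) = -46229211673 / 651749280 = -70.93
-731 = -731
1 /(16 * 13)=1 /208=0.00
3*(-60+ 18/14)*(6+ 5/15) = -7809/7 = -1115.57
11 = 11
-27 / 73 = -0.37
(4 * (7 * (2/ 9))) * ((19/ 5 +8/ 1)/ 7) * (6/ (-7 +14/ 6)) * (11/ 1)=-5192/ 35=-148.34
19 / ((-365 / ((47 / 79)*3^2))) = -8037 / 28835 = -0.28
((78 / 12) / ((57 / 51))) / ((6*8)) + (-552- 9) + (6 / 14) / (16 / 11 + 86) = -3444555685 / 6141408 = -560.87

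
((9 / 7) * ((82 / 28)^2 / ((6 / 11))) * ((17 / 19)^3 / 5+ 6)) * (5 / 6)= 103.49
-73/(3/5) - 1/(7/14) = -371/3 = -123.67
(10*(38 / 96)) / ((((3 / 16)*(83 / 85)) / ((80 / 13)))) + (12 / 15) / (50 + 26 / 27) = 2222502197 / 16702920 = 133.06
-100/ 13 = -7.69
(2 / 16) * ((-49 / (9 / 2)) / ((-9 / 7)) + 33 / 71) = 1.12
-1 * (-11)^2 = -121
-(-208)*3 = 624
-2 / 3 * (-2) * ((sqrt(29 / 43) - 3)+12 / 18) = -28 / 9+4 * sqrt(1247) / 129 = -2.02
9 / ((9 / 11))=11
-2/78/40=-1/1560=-0.00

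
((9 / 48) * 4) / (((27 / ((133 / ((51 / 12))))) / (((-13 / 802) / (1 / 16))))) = -13832 / 61353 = -0.23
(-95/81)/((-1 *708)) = 95/57348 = 0.00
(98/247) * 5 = 490/247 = 1.98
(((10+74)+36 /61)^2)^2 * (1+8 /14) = 7798148328960000 /96920887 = 80458903.86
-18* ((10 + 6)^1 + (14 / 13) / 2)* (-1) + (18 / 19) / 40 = 1470717 / 4940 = 297.72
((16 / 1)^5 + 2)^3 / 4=288232025422299138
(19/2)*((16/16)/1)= 19/2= 9.50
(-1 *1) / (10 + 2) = -1 / 12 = -0.08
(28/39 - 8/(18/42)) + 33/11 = -583/39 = -14.95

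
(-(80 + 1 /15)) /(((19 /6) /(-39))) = 93678 /95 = 986.08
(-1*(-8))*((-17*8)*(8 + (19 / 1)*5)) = -112064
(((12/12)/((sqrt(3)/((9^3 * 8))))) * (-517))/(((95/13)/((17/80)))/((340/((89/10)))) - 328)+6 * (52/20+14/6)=148/5+209775852 * sqrt(3)/68273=5351.51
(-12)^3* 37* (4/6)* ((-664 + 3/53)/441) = 23807872/371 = 64172.16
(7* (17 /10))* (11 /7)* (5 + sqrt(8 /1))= 187* sqrt(2) /5 + 187 /2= 146.39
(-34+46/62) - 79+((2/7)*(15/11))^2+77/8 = -150687637/1470392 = -102.48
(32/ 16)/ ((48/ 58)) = 29/ 12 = 2.42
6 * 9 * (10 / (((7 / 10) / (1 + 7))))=43200 / 7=6171.43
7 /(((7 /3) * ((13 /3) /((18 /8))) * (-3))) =-0.52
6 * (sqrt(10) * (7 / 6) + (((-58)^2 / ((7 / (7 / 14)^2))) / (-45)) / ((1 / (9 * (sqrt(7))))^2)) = -45414 / 5 + 7 * sqrt(10) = -9060.66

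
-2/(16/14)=-1.75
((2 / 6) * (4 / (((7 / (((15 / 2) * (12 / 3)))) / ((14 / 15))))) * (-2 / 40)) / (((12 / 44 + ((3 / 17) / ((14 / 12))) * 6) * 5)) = -0.05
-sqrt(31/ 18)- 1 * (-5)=5- sqrt(62)/ 6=3.69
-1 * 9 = -9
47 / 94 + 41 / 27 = 109 / 54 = 2.02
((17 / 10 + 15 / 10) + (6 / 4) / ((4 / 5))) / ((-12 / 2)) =-203 / 240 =-0.85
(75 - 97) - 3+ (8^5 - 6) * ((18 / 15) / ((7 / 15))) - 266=587679 / 7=83954.14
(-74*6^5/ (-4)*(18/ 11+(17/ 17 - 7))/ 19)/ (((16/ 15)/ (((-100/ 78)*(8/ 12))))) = 71928000/ 2717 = 26473.32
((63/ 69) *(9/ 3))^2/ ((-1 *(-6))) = 1323/ 1058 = 1.25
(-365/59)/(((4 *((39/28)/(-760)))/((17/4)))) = 8252650/2301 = 3586.55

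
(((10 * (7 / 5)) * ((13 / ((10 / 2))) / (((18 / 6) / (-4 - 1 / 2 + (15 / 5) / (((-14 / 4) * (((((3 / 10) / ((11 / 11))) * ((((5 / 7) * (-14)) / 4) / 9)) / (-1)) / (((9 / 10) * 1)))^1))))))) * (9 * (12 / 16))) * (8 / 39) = -5778 / 25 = -231.12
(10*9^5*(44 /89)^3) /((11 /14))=64018563840 /704969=90810.47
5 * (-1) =-5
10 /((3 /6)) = 20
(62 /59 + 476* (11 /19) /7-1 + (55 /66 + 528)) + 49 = 4151641 /6726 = 617.25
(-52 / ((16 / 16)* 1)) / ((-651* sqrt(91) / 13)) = 52* sqrt(91) / 4557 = 0.11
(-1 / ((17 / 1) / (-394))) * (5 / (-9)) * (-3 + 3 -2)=3940 / 153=25.75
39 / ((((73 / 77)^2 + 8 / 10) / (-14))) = -5395390 / 16787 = -321.40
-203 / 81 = -2.51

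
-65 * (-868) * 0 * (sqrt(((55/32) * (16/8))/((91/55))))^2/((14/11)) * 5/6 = 0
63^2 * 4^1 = 15876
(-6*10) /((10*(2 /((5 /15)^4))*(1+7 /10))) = -10 /459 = -0.02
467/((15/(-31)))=-14477/15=-965.13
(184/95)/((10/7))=1.36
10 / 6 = 5 / 3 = 1.67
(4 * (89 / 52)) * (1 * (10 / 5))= 178 / 13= 13.69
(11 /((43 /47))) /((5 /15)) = 1551 /43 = 36.07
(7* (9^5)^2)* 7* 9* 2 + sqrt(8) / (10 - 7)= 2* sqrt(2) / 3 + 3075343841682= 3075343841682.94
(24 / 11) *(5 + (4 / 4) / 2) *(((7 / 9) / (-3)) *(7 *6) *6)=-784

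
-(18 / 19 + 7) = -151 / 19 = -7.95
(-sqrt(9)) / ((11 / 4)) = -12 / 11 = -1.09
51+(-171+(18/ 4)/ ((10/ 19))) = -111.45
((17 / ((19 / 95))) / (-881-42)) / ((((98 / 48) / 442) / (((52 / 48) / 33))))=-75140 / 114807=-0.65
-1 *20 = -20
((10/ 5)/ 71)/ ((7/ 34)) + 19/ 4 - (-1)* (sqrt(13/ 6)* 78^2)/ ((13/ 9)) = 9715/ 1988 + 702* sqrt(78) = 6204.78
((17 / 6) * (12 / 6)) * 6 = 34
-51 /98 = -0.52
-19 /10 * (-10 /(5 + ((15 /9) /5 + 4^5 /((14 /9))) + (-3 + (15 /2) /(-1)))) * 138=110124 /27431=4.01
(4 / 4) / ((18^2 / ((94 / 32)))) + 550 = 2851247 / 5184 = 550.01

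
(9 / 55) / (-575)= -9 / 31625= -0.00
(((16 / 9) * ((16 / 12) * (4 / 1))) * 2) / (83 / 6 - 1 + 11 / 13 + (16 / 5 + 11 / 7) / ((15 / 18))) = 2329600 / 2383929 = 0.98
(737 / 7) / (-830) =-737 / 5810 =-0.13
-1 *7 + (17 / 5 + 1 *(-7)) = -53 / 5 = -10.60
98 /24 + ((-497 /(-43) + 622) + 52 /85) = 27993787 /43860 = 638.25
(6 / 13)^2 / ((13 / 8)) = 288 / 2197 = 0.13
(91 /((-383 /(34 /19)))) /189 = -442 /196479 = -0.00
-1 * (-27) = 27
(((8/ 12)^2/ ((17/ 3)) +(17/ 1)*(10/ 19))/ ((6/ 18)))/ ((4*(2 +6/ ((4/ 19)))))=4373/ 19703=0.22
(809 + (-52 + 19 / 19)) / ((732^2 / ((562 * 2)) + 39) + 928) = 212998 / 405683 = 0.53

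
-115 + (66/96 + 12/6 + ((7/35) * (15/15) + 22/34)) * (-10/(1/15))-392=-141057/136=-1037.18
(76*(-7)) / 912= -7 / 12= -0.58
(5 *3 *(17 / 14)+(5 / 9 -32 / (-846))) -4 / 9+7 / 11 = 137519 / 7238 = 19.00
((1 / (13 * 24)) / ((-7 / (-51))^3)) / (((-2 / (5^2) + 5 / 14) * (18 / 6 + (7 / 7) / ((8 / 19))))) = 2210850 / 2656927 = 0.83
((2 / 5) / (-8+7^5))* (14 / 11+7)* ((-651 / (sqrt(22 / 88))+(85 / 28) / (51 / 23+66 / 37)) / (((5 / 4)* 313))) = -0.00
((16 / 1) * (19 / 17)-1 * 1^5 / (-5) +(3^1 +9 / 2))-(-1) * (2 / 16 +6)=21561 / 680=31.71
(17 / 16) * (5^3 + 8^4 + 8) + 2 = 71925 / 16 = 4495.31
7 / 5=1.40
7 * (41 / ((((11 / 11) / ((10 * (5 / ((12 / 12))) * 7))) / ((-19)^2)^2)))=13090744450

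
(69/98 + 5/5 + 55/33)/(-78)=-991/22932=-0.04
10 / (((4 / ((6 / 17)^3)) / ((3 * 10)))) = 16200 / 4913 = 3.30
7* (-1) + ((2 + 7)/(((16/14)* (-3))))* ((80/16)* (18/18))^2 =-581/8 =-72.62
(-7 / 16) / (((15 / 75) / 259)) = -9065 / 16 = -566.56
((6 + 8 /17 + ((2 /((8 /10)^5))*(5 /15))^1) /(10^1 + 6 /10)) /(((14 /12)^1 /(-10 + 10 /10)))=-9993825 /1614592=-6.19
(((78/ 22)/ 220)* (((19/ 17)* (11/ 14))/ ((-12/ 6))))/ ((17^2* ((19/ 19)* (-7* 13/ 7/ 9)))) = 513/ 30264080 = 0.00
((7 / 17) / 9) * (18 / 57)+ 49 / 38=133 / 102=1.30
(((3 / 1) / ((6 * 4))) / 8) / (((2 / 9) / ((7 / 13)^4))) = 21609 / 3655808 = 0.01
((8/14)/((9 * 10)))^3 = 8/31255875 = 0.00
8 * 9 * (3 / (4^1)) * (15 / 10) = 81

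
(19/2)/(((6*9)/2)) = 19/54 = 0.35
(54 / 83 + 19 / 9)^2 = 4255969 / 558009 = 7.63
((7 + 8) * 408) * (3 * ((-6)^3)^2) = 856604160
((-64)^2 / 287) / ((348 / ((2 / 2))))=1024 / 24969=0.04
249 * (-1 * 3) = -747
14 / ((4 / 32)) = 112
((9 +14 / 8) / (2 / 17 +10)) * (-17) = -289 / 16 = -18.06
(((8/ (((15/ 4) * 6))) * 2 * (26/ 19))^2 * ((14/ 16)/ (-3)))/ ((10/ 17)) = -5148416/ 10965375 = -0.47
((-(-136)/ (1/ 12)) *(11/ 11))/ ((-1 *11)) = -1632/ 11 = -148.36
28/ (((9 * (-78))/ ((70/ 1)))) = -980/ 351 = -2.79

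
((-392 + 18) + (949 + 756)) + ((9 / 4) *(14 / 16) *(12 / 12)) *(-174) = 15815 / 16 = 988.44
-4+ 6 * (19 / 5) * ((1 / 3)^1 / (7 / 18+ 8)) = -2336 / 755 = -3.09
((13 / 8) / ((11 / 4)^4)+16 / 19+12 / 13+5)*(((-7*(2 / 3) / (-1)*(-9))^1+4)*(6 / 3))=-98271452 / 190333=-516.31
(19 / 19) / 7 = 1 / 7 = 0.14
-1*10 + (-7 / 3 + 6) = -19 / 3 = -6.33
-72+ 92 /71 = -5020 /71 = -70.70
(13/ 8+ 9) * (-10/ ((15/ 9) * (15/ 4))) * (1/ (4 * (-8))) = 17/ 32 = 0.53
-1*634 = -634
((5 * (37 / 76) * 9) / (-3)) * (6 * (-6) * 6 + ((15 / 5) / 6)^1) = 239205 / 152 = 1573.72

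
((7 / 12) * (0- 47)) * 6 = -329 / 2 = -164.50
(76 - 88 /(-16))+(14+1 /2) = 96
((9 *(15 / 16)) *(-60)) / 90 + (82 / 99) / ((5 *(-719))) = -16016381 / 2847240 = -5.63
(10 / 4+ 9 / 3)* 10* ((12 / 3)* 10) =2200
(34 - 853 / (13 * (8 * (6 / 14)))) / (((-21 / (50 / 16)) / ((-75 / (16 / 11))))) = 31879375 / 279552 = 114.04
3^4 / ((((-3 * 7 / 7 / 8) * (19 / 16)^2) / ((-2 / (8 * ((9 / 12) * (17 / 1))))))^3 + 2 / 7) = 4870492913664 / 1179506297209543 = 0.00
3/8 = 0.38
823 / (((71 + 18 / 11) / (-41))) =-371173 / 799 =-464.55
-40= -40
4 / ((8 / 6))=3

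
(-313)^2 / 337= 97969 / 337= 290.71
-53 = -53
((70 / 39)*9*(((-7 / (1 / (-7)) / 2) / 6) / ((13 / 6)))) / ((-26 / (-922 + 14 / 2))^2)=4307522625 / 114244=37704.59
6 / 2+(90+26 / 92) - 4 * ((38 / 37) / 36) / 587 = 838764313 / 8991666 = 93.28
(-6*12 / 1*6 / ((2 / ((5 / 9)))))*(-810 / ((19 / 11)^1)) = 56273.68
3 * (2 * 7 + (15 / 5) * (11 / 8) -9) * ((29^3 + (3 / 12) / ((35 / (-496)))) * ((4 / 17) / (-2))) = -186914529 / 2380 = -78535.52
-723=-723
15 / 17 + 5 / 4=145 / 68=2.13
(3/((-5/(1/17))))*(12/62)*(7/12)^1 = -21/5270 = -0.00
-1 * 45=-45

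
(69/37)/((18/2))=0.21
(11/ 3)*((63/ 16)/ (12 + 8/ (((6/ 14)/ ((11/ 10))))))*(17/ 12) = 19635/ 31232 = 0.63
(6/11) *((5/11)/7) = 30/847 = 0.04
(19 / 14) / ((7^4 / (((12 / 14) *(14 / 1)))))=0.01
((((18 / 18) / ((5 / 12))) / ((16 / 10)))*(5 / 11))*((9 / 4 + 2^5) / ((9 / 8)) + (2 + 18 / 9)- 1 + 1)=775 / 33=23.48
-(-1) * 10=10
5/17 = 0.29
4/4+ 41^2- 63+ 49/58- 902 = 41635/58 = 717.84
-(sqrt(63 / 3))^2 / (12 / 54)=-189 / 2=-94.50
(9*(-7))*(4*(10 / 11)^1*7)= -17640 / 11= -1603.64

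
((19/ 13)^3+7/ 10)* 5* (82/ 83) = 3442729/ 182351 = 18.88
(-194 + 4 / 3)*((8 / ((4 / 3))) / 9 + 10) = -18496 / 9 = -2055.11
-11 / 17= -0.65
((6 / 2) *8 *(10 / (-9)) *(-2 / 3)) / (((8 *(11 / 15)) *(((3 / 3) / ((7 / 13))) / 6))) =1400 / 143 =9.79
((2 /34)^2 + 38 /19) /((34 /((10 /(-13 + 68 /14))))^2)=236425 /90453243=0.00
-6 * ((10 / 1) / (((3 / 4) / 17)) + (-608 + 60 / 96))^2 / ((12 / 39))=-1085301997 / 384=-2826307.28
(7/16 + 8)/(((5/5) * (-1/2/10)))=-675/4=-168.75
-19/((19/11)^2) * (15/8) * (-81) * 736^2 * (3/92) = 324609120/19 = 17084690.53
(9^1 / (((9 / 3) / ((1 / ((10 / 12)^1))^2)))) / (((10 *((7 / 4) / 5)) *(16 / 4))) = 54 / 175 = 0.31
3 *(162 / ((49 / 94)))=45684 / 49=932.33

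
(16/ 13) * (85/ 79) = 1360/ 1027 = 1.32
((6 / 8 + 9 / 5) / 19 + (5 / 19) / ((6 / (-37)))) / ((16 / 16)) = -1697 / 1140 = -1.49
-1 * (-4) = 4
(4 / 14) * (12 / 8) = 3 / 7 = 0.43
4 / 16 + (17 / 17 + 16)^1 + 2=77 / 4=19.25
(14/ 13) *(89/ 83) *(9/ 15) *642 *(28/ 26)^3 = 6585040224/ 11852815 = 555.57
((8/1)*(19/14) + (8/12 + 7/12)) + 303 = 8823/28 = 315.11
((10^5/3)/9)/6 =50000/81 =617.28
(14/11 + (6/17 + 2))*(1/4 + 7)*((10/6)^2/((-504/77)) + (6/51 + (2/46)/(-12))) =-257686895/31586544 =-8.16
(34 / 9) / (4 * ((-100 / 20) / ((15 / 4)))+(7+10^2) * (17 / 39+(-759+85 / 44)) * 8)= -0.00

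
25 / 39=0.64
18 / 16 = 9 / 8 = 1.12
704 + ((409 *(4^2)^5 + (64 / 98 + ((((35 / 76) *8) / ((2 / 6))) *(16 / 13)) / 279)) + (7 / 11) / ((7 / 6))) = 5309976541569218 / 12381369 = 428868289.25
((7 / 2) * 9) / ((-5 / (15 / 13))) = -189 / 26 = -7.27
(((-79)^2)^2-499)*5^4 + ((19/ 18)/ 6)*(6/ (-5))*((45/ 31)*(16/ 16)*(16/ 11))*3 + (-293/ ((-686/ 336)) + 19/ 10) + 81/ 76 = 154567035260571883/ 6349420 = 24343488895.14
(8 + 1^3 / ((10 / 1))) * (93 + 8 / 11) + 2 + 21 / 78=544444 / 715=761.46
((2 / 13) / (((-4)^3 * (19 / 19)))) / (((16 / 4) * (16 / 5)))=-5 / 26624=-0.00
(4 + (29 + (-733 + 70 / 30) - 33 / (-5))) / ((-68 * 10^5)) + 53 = 2703005183 / 51000000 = 53.00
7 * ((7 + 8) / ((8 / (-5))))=-525 / 8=-65.62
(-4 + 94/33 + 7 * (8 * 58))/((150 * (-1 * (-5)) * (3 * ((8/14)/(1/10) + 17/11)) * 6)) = 28847/870750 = 0.03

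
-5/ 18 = -0.28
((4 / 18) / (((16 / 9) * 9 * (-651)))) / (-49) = 1 / 2296728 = 0.00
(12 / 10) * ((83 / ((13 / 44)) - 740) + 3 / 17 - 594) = -1396146 / 1105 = -1263.48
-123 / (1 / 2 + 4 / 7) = -574 / 5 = -114.80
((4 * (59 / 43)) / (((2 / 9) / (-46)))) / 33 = -16284 / 473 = -34.43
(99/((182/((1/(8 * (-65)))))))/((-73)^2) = -99/504336560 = -0.00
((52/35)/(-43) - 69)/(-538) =103897/809690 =0.13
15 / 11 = 1.36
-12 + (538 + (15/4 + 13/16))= 8489/16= 530.56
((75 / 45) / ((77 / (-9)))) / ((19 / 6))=-90 / 1463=-0.06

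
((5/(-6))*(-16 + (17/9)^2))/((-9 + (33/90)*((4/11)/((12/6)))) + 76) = 25175/162972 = 0.15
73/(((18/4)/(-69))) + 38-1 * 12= -3280/3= -1093.33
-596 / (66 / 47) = -14006 / 33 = -424.42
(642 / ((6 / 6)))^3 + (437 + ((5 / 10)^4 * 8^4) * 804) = 264815549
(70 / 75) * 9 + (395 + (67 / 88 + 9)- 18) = 173871 / 440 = 395.16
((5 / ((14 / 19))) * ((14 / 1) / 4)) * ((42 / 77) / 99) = 95 / 726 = 0.13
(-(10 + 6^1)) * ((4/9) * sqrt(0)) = 0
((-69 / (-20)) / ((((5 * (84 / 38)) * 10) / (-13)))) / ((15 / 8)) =-5681 / 26250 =-0.22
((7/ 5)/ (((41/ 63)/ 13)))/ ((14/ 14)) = 27.97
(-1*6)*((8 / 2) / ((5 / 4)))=-96 / 5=-19.20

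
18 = 18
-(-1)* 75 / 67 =75 / 67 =1.12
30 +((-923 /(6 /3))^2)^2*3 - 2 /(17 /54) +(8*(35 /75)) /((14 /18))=185074670404143 /1360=136084316473.63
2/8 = 1/4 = 0.25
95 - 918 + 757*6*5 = 21887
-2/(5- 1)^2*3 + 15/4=27/8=3.38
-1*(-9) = 9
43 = 43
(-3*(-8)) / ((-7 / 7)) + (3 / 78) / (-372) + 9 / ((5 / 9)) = -377213 / 48360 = -7.80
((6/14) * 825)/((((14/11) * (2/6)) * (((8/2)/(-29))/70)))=-11842875/28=-422959.82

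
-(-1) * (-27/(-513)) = 1/19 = 0.05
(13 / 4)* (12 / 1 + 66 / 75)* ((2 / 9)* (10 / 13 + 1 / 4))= 8533 / 900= 9.48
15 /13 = 1.15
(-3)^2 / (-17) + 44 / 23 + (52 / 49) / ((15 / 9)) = 193541 / 95795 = 2.02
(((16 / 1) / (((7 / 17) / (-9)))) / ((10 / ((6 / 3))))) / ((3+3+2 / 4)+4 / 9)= -44064 / 4375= -10.07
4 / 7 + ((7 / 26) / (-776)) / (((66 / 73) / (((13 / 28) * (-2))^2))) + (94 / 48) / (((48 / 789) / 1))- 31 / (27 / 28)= 494521 / 806652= 0.61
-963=-963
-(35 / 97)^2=-1225 / 9409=-0.13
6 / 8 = 0.75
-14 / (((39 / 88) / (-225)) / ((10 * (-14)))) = -12936000 / 13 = -995076.92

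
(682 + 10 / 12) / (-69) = -4097 / 414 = -9.90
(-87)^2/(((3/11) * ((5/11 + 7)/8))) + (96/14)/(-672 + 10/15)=8607756516/289009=29783.70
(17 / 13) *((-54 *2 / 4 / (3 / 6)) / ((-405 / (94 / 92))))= 0.18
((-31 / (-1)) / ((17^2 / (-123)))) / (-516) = 1271 / 49708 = 0.03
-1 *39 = -39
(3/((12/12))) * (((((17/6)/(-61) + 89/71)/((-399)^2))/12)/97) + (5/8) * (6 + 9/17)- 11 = -13486167538573/1949116674204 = -6.92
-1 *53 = -53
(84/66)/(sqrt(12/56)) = 14 * sqrt(42)/33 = 2.75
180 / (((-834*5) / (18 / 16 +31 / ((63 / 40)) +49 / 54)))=-32833 / 35028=-0.94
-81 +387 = 306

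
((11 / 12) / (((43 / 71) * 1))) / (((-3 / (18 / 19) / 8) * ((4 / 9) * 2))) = -7029 / 1634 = -4.30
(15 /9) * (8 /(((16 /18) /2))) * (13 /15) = 26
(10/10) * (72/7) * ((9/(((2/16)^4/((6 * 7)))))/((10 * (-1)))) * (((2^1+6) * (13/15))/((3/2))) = -7361003.52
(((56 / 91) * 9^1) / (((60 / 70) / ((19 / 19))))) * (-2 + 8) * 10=5040 / 13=387.69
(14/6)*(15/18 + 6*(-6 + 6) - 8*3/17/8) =469/306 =1.53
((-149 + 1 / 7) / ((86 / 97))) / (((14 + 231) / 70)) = -101074 / 2107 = -47.97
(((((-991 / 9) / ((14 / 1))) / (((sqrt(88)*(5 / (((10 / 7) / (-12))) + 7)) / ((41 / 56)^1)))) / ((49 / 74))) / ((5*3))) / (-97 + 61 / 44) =-1503347*sqrt(22) / 381818064600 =-0.00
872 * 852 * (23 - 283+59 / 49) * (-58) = 546433826112 / 49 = 11151710736.98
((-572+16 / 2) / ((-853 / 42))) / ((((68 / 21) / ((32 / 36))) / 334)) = 36921696 / 14501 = 2546.15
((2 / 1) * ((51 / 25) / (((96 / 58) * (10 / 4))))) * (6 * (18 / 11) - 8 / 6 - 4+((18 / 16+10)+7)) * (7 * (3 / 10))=20599019 / 440000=46.82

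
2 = 2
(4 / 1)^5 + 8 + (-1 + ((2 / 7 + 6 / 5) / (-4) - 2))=36002 / 35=1028.63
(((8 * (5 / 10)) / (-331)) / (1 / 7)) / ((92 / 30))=-210 / 7613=-0.03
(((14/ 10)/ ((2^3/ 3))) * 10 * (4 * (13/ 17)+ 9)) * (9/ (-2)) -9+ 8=-38881/ 136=-285.89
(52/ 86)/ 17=26/ 731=0.04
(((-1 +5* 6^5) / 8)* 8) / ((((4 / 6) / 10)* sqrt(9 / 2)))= 194395* sqrt(2)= 274916.05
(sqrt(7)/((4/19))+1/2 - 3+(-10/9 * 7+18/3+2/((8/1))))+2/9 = -137/36+19 * sqrt(7)/4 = 8.76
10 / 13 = 0.77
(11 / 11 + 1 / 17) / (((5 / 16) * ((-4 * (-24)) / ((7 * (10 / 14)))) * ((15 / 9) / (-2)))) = -18 / 85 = -0.21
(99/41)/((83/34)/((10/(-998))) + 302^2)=5610/211331261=0.00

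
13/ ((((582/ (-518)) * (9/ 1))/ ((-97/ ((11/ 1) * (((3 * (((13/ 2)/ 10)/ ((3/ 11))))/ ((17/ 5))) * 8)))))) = 4403/ 6534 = 0.67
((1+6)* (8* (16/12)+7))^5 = 7028611650851/243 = 28924327781.28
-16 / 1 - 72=-88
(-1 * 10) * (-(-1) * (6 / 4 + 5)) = -65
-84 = -84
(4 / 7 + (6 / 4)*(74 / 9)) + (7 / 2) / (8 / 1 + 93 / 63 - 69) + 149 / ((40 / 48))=191.65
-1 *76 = -76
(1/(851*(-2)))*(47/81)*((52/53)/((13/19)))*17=-30362/3653343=-0.01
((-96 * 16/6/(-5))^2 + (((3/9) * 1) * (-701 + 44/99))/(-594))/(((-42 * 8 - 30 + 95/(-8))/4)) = -16819583888/606035925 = -27.75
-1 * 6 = -6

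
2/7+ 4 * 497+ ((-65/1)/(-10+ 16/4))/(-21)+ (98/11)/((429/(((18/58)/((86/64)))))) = 491284278137/247152906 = 1987.77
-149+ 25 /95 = -2826 /19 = -148.74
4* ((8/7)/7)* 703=22496/49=459.10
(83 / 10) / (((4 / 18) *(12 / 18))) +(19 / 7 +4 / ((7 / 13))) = 18527 / 280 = 66.17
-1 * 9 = -9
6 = 6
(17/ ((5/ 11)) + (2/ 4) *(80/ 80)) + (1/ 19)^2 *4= 37.91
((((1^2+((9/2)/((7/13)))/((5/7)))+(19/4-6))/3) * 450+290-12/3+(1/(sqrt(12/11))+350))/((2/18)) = 3 * sqrt(33)/2+42363/2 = 21190.12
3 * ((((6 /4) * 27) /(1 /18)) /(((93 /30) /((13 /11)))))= 284310 /341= 833.75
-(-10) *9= 90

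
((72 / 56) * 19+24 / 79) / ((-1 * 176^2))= -13677 / 17129728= -0.00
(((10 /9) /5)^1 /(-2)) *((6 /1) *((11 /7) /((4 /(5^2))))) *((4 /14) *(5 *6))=-2750 /49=-56.12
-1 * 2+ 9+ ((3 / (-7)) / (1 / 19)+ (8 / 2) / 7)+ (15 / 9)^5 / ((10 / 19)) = 81181 / 3402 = 23.86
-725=-725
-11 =-11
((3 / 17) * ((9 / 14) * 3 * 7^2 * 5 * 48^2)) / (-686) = -233280 / 833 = -280.05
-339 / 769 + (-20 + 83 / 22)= -281991 / 16918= -16.67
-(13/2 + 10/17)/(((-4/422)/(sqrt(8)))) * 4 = 101702 * sqrt(2)/17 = 8460.49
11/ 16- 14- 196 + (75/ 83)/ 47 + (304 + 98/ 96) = 8962397/ 93624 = 95.73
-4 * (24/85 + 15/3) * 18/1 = -32328/85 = -380.33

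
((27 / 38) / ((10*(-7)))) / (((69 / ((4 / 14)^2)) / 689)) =-6201 / 749455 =-0.01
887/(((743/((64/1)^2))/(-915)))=-3324334080/743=-4474204.68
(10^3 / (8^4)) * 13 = 1625 / 512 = 3.17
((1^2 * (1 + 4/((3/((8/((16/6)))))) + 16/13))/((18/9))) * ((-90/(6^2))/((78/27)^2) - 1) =-142317/35152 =-4.05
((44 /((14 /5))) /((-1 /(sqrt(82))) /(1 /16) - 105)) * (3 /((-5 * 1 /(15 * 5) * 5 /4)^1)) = 2435400 /451897 - 31680 * sqrt(82) /3163279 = 5.30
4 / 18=2 / 9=0.22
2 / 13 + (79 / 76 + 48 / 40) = 2.39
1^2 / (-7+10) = 1 / 3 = 0.33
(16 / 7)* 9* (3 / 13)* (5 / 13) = 2160 / 1183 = 1.83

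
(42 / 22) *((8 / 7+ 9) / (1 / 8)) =1704 / 11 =154.91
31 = 31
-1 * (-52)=52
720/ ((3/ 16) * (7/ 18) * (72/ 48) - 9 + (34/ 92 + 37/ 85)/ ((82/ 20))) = -738708480/ 8920231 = -82.81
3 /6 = 1 /2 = 0.50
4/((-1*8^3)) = -1/128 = -0.01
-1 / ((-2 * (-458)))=-1 / 916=-0.00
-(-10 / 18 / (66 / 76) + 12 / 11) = -134 / 297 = -0.45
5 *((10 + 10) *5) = 500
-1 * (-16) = 16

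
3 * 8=24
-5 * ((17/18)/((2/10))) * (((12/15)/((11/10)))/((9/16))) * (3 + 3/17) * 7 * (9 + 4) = -291200/33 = -8824.24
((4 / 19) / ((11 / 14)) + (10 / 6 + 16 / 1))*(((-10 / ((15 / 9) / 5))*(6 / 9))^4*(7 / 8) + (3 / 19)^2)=568322401205 / 226347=2510845.74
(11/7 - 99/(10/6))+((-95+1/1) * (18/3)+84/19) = -410576/665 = -617.41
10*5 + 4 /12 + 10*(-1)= 121 /3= 40.33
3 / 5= 0.60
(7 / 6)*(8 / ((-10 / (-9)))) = 42 / 5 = 8.40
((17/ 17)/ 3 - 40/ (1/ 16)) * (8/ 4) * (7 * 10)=-268660/ 3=-89553.33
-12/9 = -4/3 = -1.33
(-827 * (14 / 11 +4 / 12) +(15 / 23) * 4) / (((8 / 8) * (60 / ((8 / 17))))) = -2012266 / 193545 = -10.40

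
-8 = -8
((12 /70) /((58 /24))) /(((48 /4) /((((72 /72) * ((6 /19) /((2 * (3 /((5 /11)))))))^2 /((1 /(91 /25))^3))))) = 645918 /3958590625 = 0.00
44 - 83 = -39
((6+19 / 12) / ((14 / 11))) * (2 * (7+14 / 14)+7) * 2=3289 / 12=274.08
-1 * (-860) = 860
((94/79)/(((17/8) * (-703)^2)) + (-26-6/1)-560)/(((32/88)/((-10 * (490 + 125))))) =6645324274063200/663722687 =10012199.98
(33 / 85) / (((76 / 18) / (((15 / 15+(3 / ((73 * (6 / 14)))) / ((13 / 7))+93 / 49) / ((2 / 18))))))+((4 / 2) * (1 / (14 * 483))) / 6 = 37946558042 / 15545516805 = 2.44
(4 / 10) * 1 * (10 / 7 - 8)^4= 8954912 / 12005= 745.93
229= 229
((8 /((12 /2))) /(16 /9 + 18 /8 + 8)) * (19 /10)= 456 /2165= 0.21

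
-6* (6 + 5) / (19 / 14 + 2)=-924 / 47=-19.66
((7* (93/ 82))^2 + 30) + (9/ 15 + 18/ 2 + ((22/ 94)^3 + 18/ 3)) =379214338591/ 3490529260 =108.64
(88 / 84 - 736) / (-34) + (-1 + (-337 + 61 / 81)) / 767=2653570 / 125307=21.18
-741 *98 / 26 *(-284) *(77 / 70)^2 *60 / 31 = 287935956 / 155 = 1857651.33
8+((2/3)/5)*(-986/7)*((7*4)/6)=-79.64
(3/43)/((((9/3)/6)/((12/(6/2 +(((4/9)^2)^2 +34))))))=472392/10449559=0.05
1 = 1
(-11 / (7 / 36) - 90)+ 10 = -136.57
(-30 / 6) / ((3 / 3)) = -5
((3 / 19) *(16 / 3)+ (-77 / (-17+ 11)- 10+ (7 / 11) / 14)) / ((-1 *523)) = -2333 / 327921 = -0.01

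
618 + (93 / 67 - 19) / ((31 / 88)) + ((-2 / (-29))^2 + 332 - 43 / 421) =661778155027 / 735384697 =899.91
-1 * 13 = -13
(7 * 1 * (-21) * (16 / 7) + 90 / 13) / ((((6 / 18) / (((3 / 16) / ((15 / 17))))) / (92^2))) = -115416162 / 65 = -1775633.26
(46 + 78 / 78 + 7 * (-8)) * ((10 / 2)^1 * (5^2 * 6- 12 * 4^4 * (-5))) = -697950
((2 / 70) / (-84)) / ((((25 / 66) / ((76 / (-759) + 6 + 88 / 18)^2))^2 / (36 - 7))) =-10561747678999899344 / 11339439784509375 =-931.42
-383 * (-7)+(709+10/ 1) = 3400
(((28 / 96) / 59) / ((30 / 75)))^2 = 1225 / 8020224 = 0.00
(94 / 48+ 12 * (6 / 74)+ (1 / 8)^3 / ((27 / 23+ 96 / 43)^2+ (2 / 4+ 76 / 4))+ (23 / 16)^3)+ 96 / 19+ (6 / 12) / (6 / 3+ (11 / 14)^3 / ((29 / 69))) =488701358068161682183 / 43975712548227452928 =11.11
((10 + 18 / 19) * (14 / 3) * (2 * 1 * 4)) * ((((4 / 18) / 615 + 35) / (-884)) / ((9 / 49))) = -4252695104 / 48270735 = -88.10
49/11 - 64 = -655/11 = -59.55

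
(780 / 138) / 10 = 13 / 23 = 0.57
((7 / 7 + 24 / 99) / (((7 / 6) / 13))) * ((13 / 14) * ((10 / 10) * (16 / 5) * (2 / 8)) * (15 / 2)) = 77.13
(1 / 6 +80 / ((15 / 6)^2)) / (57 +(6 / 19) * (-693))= -7391 / 92250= -0.08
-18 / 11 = -1.64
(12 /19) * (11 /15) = 44 /95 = 0.46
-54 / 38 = -27 / 19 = -1.42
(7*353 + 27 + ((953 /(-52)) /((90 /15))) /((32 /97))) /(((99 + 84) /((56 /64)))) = 173933137 /14616576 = 11.90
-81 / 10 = -8.10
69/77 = 0.90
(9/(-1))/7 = -1.29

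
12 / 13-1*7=-79 / 13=-6.08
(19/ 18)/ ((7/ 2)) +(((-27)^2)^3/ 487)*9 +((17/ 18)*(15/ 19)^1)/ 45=25042086680777/ 3497634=7159721.88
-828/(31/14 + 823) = -3864/3851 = -1.00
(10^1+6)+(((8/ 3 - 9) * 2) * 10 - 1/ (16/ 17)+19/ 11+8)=-53857/ 528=-102.00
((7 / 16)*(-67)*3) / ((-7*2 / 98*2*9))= 3283 / 96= 34.20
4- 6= -2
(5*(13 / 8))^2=4225 / 64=66.02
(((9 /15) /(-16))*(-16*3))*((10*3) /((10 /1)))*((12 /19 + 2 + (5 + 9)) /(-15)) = -5.99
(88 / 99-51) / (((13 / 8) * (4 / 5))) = -4510 / 117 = -38.55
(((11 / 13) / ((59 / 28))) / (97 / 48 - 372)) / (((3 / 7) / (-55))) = 271040 / 1945879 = 0.14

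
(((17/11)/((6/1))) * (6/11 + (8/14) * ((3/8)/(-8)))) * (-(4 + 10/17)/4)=-8307/54208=-0.15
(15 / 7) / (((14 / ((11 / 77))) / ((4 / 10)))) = 0.01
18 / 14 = 9 / 7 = 1.29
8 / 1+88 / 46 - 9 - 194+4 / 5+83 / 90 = -79225 / 414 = -191.36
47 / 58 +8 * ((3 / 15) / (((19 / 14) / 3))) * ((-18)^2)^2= 2045776753 / 5510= 371284.35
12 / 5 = 2.40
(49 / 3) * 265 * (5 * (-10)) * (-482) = 312938500 / 3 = 104312833.33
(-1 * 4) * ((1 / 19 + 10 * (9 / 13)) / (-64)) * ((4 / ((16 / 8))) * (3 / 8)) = 5169 / 15808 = 0.33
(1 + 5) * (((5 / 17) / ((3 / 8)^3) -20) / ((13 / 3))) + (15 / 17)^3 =-3694735 / 191607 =-19.28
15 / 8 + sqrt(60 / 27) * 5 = 15 / 8 + 10 * sqrt(5) / 3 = 9.33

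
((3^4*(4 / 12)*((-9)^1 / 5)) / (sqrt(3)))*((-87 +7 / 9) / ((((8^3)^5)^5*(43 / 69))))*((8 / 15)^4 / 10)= 2231*sqrt(3) / 6633440246701111857437219517184319223211653958335368824124080128000000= 0.00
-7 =-7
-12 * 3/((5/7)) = -252/5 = -50.40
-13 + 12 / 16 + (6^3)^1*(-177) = -152977 / 4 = -38244.25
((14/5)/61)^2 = 196/93025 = 0.00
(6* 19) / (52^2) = 57 / 1352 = 0.04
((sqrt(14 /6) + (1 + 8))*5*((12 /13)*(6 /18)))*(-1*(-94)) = 1880*sqrt(21) /39 + 16920 /13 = 1522.44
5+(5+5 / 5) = 11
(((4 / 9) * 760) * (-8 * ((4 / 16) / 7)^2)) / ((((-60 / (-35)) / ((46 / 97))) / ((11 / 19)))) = -0.55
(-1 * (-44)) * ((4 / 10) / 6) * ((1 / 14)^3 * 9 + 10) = 301939 / 10290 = 29.34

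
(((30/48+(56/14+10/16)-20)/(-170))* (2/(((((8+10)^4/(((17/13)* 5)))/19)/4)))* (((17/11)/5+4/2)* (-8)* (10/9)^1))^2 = 20268362689/71301254216049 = 0.00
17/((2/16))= 136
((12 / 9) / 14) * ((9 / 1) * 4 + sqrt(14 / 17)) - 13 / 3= -19 / 21 + 2 * sqrt(238) / 357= -0.82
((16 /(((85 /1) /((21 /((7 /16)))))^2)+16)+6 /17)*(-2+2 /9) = -2480224 /65025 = -38.14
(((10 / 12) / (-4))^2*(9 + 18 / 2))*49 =1225 / 32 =38.28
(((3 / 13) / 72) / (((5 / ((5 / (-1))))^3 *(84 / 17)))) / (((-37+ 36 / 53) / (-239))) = -215339 / 50450400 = -0.00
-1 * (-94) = 94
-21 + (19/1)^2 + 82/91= 31022/91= 340.90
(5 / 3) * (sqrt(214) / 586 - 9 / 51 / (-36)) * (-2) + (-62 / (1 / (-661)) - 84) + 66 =12534979 / 306 - 5 * sqrt(214) / 879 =40963.90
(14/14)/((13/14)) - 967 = -12557/13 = -965.92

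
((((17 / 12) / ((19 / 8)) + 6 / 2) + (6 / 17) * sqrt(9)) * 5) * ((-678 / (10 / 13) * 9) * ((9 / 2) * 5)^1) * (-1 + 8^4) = -10990148285025 / 646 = -17012613444.31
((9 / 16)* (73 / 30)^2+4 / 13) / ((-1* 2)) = -1.82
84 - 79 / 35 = 2861 / 35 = 81.74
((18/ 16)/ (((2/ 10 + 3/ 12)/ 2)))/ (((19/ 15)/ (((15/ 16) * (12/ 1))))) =3375/ 76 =44.41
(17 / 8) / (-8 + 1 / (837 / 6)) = -4743 / 17840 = -0.27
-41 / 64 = -0.64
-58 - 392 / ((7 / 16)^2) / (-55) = -1142 / 55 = -20.76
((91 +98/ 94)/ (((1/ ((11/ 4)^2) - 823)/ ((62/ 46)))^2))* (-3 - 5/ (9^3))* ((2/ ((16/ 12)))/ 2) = -11118339910216/ 19965003584859567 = -0.00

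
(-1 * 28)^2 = 784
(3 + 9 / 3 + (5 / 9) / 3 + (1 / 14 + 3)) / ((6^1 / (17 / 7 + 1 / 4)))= 87475 / 21168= 4.13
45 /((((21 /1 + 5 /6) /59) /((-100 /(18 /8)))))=-708000 /131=-5404.58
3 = 3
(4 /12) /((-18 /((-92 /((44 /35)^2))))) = 28175 /26136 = 1.08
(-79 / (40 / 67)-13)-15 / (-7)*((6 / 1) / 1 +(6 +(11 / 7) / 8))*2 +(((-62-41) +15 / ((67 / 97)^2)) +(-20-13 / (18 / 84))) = -6474272369 / 26395320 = -245.28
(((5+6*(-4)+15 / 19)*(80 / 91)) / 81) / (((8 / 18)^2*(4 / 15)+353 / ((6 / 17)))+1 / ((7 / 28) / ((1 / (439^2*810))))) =-32007103680 / 161977820655469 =-0.00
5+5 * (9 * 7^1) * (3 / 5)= 194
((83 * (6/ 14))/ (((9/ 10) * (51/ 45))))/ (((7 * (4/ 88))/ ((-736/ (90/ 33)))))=-73916480/ 2499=-29578.42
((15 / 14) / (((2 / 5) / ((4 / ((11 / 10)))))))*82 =61500 / 77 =798.70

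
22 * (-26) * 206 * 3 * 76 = -26865696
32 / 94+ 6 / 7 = 394 / 329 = 1.20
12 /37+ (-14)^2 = 7264 /37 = 196.32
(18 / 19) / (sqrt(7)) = 18 * sqrt(7) / 133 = 0.36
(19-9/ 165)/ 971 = 1042/ 53405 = 0.02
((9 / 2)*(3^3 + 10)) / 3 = 111 / 2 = 55.50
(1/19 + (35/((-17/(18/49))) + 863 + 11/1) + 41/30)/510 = 59328391/34593300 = 1.72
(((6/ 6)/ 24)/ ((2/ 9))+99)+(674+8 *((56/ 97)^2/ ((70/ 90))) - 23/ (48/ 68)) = 336028829/ 451632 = 744.03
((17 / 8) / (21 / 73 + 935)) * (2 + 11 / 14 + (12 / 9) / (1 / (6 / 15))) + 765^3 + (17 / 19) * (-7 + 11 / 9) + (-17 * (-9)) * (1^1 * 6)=2927098910721152329 / 6538109760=447698037.84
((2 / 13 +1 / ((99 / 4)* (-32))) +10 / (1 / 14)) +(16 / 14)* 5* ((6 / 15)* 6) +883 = 74729069 / 72072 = 1036.87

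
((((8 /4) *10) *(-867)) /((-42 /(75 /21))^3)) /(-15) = -4515625 /6353046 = -0.71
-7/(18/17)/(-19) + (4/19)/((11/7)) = 0.48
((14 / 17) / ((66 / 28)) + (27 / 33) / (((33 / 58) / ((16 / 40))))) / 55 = 0.02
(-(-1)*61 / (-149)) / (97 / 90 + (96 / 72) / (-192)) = -14640 / 38293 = -0.38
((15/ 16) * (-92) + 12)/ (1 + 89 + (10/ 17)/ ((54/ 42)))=-45441/ 55360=-0.82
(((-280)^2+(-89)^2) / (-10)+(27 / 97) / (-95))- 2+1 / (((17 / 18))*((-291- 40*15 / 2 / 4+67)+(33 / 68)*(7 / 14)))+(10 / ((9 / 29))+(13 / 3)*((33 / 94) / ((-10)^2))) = -54493667275910849 / 6335096131800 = -8601.87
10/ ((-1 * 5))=-2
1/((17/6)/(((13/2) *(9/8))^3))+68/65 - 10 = 292051623/2263040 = 129.05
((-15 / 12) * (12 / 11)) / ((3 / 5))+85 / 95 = -288 / 209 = -1.38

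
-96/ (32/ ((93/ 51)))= -93/ 17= -5.47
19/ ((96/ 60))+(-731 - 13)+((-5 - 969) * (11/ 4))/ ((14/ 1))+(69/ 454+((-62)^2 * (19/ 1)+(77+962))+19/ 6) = 2789834207/ 38136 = 73154.87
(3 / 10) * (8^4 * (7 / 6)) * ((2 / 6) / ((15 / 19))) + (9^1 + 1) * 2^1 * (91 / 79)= 11168668 / 17775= 628.34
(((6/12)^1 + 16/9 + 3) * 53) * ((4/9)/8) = 15.54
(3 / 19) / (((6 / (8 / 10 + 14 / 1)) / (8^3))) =18944 / 95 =199.41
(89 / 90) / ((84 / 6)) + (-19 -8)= -33931 / 1260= -26.93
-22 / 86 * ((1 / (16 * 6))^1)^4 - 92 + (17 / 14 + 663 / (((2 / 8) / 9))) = 607872364314547 / 25565331456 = 23777.21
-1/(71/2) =-2/71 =-0.03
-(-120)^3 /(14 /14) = 1728000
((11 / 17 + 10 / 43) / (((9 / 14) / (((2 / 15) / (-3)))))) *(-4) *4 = 288064 / 296055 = 0.97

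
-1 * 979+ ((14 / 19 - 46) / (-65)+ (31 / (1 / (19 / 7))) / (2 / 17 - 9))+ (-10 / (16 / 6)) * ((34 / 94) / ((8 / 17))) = -388994950457 / 392662816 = -990.66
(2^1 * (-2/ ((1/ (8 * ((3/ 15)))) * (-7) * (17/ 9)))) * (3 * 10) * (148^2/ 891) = 1401856/ 3927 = 356.98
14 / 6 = 7 / 3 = 2.33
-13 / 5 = -2.60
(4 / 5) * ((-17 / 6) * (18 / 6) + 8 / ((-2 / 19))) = -338 / 5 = -67.60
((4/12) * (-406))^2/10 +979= 126473/45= 2810.51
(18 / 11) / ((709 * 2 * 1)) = 9 / 7799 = 0.00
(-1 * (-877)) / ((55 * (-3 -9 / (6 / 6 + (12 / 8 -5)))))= 877 / 33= 26.58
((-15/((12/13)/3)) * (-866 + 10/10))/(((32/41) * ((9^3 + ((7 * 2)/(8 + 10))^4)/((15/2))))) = 136121231025/245010944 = 555.57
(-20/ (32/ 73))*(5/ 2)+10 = -1665/ 16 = -104.06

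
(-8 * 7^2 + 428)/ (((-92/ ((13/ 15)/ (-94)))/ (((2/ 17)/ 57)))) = 13/ 1745815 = 0.00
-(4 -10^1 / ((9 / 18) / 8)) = 156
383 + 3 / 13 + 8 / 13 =4990 / 13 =383.85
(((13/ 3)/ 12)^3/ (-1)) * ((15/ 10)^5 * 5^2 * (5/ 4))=-274625/ 24576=-11.17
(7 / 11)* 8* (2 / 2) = 56 / 11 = 5.09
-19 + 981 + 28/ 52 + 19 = 12760/ 13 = 981.54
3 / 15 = 1 / 5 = 0.20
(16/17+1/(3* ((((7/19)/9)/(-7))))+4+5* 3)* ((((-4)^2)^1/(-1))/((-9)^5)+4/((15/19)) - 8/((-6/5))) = -434.83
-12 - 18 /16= -105 /8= -13.12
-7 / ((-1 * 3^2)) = 7 / 9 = 0.78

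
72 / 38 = 36 / 19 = 1.89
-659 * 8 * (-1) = 5272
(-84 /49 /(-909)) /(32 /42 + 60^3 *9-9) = 0.00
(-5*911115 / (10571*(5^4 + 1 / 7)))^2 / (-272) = -59818230320625 / 34237871289926656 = -0.00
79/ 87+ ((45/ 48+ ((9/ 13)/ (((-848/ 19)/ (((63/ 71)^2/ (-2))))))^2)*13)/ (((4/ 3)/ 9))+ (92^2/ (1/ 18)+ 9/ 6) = 50407732244842868302021/ 330679815748399104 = 152436.68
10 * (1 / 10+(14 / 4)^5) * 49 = 4118499 / 16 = 257406.19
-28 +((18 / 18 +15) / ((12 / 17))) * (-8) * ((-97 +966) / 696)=-66400 / 261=-254.41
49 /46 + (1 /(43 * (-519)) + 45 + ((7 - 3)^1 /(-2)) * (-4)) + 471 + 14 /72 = 3235332409 /6159492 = 525.26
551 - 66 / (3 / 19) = 133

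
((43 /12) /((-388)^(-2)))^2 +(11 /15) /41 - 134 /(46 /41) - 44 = 291005583070.36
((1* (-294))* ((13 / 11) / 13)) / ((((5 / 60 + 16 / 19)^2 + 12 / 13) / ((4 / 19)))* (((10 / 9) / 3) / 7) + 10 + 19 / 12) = -3952742976 / 1779221323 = -2.22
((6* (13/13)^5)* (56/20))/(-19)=-84/95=-0.88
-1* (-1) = 1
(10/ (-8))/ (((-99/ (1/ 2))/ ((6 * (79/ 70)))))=79/ 1848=0.04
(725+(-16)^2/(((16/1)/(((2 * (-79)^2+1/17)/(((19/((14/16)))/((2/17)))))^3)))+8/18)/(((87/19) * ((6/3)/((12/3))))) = 29498893713611014561/13645595332494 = 2161788.69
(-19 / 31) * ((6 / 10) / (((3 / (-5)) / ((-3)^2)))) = 171 / 31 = 5.52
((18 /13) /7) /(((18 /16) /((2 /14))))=16 /637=0.03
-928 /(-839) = 928 /839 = 1.11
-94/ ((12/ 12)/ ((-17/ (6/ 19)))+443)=-30362/ 143083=-0.21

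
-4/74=-2/37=-0.05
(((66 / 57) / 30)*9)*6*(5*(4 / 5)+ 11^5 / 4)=15945633 / 190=83924.38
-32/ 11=-2.91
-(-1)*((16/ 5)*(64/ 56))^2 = 13.37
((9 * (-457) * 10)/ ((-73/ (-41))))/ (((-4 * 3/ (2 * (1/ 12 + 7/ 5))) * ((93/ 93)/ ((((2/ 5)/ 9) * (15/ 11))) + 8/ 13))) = 243581/ 730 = 333.67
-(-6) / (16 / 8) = 3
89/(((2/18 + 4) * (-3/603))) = -161001/37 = -4351.38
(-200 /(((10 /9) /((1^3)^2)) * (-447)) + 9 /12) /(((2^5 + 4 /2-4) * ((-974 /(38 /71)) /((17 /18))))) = -73967 /3709420560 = -0.00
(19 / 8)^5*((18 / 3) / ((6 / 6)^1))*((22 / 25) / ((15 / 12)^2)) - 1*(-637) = 285551267 / 320000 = 892.35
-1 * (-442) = 442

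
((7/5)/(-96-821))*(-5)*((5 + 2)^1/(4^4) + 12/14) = 0.01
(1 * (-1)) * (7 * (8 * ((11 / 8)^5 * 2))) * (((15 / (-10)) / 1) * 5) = 16910355 / 4096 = 4128.50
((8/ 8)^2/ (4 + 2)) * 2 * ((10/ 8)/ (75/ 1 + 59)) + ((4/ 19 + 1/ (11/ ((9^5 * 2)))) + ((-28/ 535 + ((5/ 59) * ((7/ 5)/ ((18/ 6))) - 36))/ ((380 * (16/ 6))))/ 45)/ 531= 34173109994998253/ 1689872349924000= 20.22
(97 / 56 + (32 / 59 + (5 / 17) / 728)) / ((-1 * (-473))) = 75505 / 15698956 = 0.00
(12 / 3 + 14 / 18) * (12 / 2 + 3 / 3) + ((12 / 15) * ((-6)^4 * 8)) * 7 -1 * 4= 2614061 / 45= 58090.24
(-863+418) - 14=-459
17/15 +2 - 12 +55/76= -9283/1140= -8.14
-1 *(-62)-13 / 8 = 483 / 8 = 60.38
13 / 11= 1.18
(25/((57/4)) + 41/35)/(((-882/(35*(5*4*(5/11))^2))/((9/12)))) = -7296250/1013859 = -7.20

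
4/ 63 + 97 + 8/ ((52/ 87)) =90457/ 819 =110.45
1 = 1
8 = 8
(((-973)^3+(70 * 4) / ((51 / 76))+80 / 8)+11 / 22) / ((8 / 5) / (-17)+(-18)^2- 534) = 469795113515 / 107148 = 4384543.93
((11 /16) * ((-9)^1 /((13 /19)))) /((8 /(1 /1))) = -1881 /1664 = -1.13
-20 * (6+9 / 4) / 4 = -165 / 4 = -41.25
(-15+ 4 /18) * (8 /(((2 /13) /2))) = -13832 /9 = -1536.89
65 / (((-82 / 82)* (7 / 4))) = -260 / 7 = -37.14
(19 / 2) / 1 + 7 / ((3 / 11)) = 211 / 6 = 35.17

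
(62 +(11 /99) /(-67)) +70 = 79595 /603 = 132.00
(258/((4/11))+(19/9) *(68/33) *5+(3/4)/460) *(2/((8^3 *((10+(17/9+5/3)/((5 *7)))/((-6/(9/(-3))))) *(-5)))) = -2797303957/24731013120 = -0.11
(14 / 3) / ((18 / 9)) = 7 / 3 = 2.33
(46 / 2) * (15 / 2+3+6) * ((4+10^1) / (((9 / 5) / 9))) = 26565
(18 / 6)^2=9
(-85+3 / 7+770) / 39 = 4798 / 273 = 17.58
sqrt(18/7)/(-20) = -3 * sqrt(14)/140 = -0.08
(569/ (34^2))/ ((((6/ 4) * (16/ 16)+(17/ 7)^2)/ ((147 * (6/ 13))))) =12295521/ 2723825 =4.51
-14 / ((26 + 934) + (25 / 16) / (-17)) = -3808 / 261095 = -0.01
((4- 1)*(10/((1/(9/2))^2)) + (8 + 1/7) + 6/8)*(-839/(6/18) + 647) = -16137165/14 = -1152654.64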